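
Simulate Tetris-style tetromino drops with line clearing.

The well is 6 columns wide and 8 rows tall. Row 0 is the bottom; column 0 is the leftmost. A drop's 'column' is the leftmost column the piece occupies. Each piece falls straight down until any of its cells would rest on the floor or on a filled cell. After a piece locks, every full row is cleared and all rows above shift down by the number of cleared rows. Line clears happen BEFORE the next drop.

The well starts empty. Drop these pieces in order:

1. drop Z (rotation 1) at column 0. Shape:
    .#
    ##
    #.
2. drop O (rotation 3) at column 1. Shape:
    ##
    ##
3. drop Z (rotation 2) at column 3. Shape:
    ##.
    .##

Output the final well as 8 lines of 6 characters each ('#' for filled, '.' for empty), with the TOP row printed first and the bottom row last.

Drop 1: Z rot1 at col 0 lands with bottom-row=0; cleared 0 line(s) (total 0); column heights now [2 3 0 0 0 0], max=3
Drop 2: O rot3 at col 1 lands with bottom-row=3; cleared 0 line(s) (total 0); column heights now [2 5 5 0 0 0], max=5
Drop 3: Z rot2 at col 3 lands with bottom-row=0; cleared 0 line(s) (total 0); column heights now [2 5 5 2 2 1], max=5

Answer: ......
......
......
.##...
.##...
.#....
##.##.
#...##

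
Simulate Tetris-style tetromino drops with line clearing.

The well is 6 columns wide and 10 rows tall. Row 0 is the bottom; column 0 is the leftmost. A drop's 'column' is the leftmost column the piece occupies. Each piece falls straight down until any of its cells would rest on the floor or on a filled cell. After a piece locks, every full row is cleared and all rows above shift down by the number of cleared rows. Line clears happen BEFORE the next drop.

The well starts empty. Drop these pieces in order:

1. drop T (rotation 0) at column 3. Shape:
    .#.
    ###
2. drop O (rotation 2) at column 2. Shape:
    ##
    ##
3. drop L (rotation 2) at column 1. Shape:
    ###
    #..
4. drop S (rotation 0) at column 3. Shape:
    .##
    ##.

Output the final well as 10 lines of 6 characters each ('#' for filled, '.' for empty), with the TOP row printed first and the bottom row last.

Drop 1: T rot0 at col 3 lands with bottom-row=0; cleared 0 line(s) (total 0); column heights now [0 0 0 1 2 1], max=2
Drop 2: O rot2 at col 2 lands with bottom-row=1; cleared 0 line(s) (total 0); column heights now [0 0 3 3 2 1], max=3
Drop 3: L rot2 at col 1 lands with bottom-row=2; cleared 0 line(s) (total 0); column heights now [0 4 4 4 2 1], max=4
Drop 4: S rot0 at col 3 lands with bottom-row=4; cleared 0 line(s) (total 0); column heights now [0 4 4 5 6 6], max=6

Answer: ......
......
......
......
....##
...##.
.###..
.###..
..###.
...###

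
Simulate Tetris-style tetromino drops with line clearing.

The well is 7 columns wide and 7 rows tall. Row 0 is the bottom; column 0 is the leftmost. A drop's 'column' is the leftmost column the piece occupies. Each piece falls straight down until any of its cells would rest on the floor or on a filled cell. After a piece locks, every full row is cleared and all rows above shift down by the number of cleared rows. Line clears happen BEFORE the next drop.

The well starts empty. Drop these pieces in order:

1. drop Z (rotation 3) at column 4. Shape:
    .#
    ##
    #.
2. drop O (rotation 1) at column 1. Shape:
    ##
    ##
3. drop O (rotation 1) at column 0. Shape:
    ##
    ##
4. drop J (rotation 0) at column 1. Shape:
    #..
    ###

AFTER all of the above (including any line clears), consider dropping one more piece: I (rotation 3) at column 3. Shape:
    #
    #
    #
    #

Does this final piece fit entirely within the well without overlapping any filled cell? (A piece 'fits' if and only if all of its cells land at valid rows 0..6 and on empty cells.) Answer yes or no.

Drop 1: Z rot3 at col 4 lands with bottom-row=0; cleared 0 line(s) (total 0); column heights now [0 0 0 0 2 3 0], max=3
Drop 2: O rot1 at col 1 lands with bottom-row=0; cleared 0 line(s) (total 0); column heights now [0 2 2 0 2 3 0], max=3
Drop 3: O rot1 at col 0 lands with bottom-row=2; cleared 0 line(s) (total 0); column heights now [4 4 2 0 2 3 0], max=4
Drop 4: J rot0 at col 1 lands with bottom-row=4; cleared 0 line(s) (total 0); column heights now [4 6 5 5 2 3 0], max=6
Test piece I rot3 at col 3 (width 1): heights before test = [4 6 5 5 2 3 0]; fits = False

Answer: no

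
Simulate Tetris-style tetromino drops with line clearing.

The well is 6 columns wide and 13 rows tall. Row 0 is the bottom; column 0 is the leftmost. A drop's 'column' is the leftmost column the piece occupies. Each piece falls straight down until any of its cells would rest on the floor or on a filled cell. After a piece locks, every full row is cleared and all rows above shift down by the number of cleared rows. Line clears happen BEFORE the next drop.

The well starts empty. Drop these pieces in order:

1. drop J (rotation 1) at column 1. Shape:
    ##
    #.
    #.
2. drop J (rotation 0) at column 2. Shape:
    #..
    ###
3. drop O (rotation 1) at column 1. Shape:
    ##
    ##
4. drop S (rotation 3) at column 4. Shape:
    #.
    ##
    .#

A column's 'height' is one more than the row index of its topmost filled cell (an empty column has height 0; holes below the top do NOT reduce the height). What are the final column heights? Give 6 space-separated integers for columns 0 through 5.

Answer: 0 7 7 4 6 5

Derivation:
Drop 1: J rot1 at col 1 lands with bottom-row=0; cleared 0 line(s) (total 0); column heights now [0 3 3 0 0 0], max=3
Drop 2: J rot0 at col 2 lands with bottom-row=3; cleared 0 line(s) (total 0); column heights now [0 3 5 4 4 0], max=5
Drop 3: O rot1 at col 1 lands with bottom-row=5; cleared 0 line(s) (total 0); column heights now [0 7 7 4 4 0], max=7
Drop 4: S rot3 at col 4 lands with bottom-row=3; cleared 0 line(s) (total 0); column heights now [0 7 7 4 6 5], max=7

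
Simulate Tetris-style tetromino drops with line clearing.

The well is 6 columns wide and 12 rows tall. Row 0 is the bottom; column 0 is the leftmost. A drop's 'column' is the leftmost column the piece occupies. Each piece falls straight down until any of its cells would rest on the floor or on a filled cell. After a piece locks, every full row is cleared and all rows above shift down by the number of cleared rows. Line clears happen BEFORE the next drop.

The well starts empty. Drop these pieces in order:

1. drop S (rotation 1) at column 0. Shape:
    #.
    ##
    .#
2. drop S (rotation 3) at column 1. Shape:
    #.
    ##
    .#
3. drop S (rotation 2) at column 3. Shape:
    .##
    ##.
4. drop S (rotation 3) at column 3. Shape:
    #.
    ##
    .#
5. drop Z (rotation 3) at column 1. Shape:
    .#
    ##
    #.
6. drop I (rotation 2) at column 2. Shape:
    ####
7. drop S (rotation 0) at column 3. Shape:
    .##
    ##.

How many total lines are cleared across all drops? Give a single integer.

Answer: 0

Derivation:
Drop 1: S rot1 at col 0 lands with bottom-row=0; cleared 0 line(s) (total 0); column heights now [3 2 0 0 0 0], max=3
Drop 2: S rot3 at col 1 lands with bottom-row=1; cleared 0 line(s) (total 0); column heights now [3 4 3 0 0 0], max=4
Drop 3: S rot2 at col 3 lands with bottom-row=0; cleared 0 line(s) (total 0); column heights now [3 4 3 1 2 2], max=4
Drop 4: S rot3 at col 3 lands with bottom-row=2; cleared 0 line(s) (total 0); column heights now [3 4 3 5 4 2], max=5
Drop 5: Z rot3 at col 1 lands with bottom-row=4; cleared 0 line(s) (total 0); column heights now [3 6 7 5 4 2], max=7
Drop 6: I rot2 at col 2 lands with bottom-row=7; cleared 0 line(s) (total 0); column heights now [3 6 8 8 8 8], max=8
Drop 7: S rot0 at col 3 lands with bottom-row=8; cleared 0 line(s) (total 0); column heights now [3 6 8 9 10 10], max=10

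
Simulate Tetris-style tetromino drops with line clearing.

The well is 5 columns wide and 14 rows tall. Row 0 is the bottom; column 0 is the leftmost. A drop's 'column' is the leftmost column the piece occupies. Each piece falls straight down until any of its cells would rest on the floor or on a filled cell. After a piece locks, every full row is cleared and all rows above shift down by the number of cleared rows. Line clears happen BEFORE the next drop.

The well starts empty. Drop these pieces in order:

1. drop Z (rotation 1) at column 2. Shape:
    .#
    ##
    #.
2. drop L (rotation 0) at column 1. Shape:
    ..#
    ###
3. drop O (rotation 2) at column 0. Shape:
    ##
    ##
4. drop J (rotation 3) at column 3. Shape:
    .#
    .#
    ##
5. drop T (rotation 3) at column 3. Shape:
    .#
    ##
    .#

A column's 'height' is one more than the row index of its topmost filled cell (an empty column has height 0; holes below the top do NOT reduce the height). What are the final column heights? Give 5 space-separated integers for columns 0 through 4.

Answer: 6 6 4 10 11

Derivation:
Drop 1: Z rot1 at col 2 lands with bottom-row=0; cleared 0 line(s) (total 0); column heights now [0 0 2 3 0], max=3
Drop 2: L rot0 at col 1 lands with bottom-row=3; cleared 0 line(s) (total 0); column heights now [0 4 4 5 0], max=5
Drop 3: O rot2 at col 0 lands with bottom-row=4; cleared 0 line(s) (total 0); column heights now [6 6 4 5 0], max=6
Drop 4: J rot3 at col 3 lands with bottom-row=5; cleared 0 line(s) (total 0); column heights now [6 6 4 6 8], max=8
Drop 5: T rot3 at col 3 lands with bottom-row=8; cleared 0 line(s) (total 0); column heights now [6 6 4 10 11], max=11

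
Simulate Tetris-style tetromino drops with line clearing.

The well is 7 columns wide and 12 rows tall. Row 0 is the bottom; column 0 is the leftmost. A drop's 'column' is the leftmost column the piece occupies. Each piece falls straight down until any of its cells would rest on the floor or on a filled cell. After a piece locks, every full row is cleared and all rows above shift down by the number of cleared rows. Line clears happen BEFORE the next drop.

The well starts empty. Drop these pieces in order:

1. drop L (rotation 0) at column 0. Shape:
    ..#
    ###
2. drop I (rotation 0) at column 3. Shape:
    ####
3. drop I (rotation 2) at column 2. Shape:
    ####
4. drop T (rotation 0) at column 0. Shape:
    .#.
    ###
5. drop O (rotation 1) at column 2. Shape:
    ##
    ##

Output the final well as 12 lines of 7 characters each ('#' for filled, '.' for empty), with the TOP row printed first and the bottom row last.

Answer: .......
.......
.......
.......
.......
.......
.......
..##...
.###...
###....
..####.
..#....

Derivation:
Drop 1: L rot0 at col 0 lands with bottom-row=0; cleared 0 line(s) (total 0); column heights now [1 1 2 0 0 0 0], max=2
Drop 2: I rot0 at col 3 lands with bottom-row=0; cleared 1 line(s) (total 1); column heights now [0 0 1 0 0 0 0], max=1
Drop 3: I rot2 at col 2 lands with bottom-row=1; cleared 0 line(s) (total 1); column heights now [0 0 2 2 2 2 0], max=2
Drop 4: T rot0 at col 0 lands with bottom-row=2; cleared 0 line(s) (total 1); column heights now [3 4 3 2 2 2 0], max=4
Drop 5: O rot1 at col 2 lands with bottom-row=3; cleared 0 line(s) (total 1); column heights now [3 4 5 5 2 2 0], max=5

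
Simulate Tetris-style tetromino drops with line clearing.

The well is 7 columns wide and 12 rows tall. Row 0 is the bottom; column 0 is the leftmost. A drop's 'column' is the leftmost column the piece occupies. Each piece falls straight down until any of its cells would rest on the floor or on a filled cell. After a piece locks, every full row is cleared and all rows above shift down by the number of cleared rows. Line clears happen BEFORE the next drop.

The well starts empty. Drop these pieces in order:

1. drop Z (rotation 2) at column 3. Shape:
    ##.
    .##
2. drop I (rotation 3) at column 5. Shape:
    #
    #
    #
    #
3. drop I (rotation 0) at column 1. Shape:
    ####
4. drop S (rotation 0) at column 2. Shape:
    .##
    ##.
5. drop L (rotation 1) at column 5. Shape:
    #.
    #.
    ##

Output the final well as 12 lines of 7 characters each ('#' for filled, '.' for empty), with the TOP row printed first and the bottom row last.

Drop 1: Z rot2 at col 3 lands with bottom-row=0; cleared 0 line(s) (total 0); column heights now [0 0 0 2 2 1 0], max=2
Drop 2: I rot3 at col 5 lands with bottom-row=1; cleared 0 line(s) (total 0); column heights now [0 0 0 2 2 5 0], max=5
Drop 3: I rot0 at col 1 lands with bottom-row=2; cleared 0 line(s) (total 0); column heights now [0 3 3 3 3 5 0], max=5
Drop 4: S rot0 at col 2 lands with bottom-row=3; cleared 0 line(s) (total 0); column heights now [0 3 4 5 5 5 0], max=5
Drop 5: L rot1 at col 5 lands with bottom-row=5; cleared 0 line(s) (total 0); column heights now [0 3 4 5 5 8 6], max=8

Answer: .......
.......
.......
.......
.....#.
.....#.
.....##
...###.
..##.#.
.#####.
...###.
....##.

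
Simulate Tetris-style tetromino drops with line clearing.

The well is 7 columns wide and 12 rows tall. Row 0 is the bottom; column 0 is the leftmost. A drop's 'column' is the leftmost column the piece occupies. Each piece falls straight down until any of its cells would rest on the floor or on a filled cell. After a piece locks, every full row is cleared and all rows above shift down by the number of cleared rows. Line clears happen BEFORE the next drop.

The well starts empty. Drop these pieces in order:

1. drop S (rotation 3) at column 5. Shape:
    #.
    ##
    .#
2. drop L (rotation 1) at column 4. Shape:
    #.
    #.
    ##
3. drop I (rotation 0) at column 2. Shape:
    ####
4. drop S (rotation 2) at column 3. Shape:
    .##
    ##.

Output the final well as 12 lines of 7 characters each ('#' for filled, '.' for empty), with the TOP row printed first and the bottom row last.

Answer: .......
.......
.......
....##.
...##..
..####.
....#..
....#..
....##.
.....#.
.....##
......#

Derivation:
Drop 1: S rot3 at col 5 lands with bottom-row=0; cleared 0 line(s) (total 0); column heights now [0 0 0 0 0 3 2], max=3
Drop 2: L rot1 at col 4 lands with bottom-row=3; cleared 0 line(s) (total 0); column heights now [0 0 0 0 6 4 2], max=6
Drop 3: I rot0 at col 2 lands with bottom-row=6; cleared 0 line(s) (total 0); column heights now [0 0 7 7 7 7 2], max=7
Drop 4: S rot2 at col 3 lands with bottom-row=7; cleared 0 line(s) (total 0); column heights now [0 0 7 8 9 9 2], max=9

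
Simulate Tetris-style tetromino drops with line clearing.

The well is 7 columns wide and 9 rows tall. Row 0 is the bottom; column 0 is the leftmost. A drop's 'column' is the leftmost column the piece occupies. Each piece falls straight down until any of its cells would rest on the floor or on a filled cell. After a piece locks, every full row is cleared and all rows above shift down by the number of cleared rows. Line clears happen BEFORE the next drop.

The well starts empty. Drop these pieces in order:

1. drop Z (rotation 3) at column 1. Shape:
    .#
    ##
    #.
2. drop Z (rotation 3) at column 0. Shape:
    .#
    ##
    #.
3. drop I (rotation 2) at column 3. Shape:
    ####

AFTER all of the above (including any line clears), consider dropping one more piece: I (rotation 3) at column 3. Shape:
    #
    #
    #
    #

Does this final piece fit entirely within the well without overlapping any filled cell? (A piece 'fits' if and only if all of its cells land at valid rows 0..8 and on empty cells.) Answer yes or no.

Drop 1: Z rot3 at col 1 lands with bottom-row=0; cleared 0 line(s) (total 0); column heights now [0 2 3 0 0 0 0], max=3
Drop 2: Z rot3 at col 0 lands with bottom-row=1; cleared 0 line(s) (total 0); column heights now [3 4 3 0 0 0 0], max=4
Drop 3: I rot2 at col 3 lands with bottom-row=0; cleared 0 line(s) (total 0); column heights now [3 4 3 1 1 1 1], max=4
Test piece I rot3 at col 3 (width 1): heights before test = [3 4 3 1 1 1 1]; fits = True

Answer: yes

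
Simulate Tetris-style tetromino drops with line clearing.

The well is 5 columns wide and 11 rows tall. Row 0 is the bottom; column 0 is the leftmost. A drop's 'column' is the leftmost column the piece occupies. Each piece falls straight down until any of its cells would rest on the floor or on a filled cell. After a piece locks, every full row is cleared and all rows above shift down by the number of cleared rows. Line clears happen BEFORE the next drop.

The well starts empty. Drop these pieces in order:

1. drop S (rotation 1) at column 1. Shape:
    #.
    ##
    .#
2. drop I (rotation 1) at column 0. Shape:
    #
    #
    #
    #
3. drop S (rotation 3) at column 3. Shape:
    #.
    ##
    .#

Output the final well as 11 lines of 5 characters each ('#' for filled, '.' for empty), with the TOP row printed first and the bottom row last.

Drop 1: S rot1 at col 1 lands with bottom-row=0; cleared 0 line(s) (total 0); column heights now [0 3 2 0 0], max=3
Drop 2: I rot1 at col 0 lands with bottom-row=0; cleared 0 line(s) (total 0); column heights now [4 3 2 0 0], max=4
Drop 3: S rot3 at col 3 lands with bottom-row=0; cleared 1 line(s) (total 1); column heights now [3 2 1 2 1], max=3

Answer: .....
.....
.....
.....
.....
.....
.....
.....
#....
##.#.
#.#.#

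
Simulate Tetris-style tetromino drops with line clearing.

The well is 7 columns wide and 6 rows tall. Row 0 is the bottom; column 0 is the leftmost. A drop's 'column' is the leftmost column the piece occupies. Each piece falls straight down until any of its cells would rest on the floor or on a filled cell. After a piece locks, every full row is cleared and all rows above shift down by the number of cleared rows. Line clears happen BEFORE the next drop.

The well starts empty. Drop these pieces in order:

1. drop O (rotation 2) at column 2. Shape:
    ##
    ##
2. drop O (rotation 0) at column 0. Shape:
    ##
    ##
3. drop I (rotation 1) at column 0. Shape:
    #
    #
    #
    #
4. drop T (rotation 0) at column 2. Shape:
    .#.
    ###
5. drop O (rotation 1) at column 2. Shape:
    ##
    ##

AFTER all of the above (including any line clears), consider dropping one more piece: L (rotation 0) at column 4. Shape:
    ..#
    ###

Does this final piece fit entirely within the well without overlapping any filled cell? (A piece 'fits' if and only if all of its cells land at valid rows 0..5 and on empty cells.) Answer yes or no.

Answer: yes

Derivation:
Drop 1: O rot2 at col 2 lands with bottom-row=0; cleared 0 line(s) (total 0); column heights now [0 0 2 2 0 0 0], max=2
Drop 2: O rot0 at col 0 lands with bottom-row=0; cleared 0 line(s) (total 0); column heights now [2 2 2 2 0 0 0], max=2
Drop 3: I rot1 at col 0 lands with bottom-row=2; cleared 0 line(s) (total 0); column heights now [6 2 2 2 0 0 0], max=6
Drop 4: T rot0 at col 2 lands with bottom-row=2; cleared 0 line(s) (total 0); column heights now [6 2 3 4 3 0 0], max=6
Drop 5: O rot1 at col 2 lands with bottom-row=4; cleared 0 line(s) (total 0); column heights now [6 2 6 6 3 0 0], max=6
Test piece L rot0 at col 4 (width 3): heights before test = [6 2 6 6 3 0 0]; fits = True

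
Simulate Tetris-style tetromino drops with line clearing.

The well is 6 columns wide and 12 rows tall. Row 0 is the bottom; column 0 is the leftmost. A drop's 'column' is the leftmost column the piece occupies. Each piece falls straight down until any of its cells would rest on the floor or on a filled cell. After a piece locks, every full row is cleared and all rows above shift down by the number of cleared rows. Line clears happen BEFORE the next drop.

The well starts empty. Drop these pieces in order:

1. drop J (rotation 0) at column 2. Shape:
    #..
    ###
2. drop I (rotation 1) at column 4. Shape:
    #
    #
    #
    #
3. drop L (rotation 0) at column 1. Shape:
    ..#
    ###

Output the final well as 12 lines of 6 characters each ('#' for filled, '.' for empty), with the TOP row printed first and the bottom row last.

Answer: ......
......
......
......
......
......
......
....#.
...##.
.####.
..#.#.
..###.

Derivation:
Drop 1: J rot0 at col 2 lands with bottom-row=0; cleared 0 line(s) (total 0); column heights now [0 0 2 1 1 0], max=2
Drop 2: I rot1 at col 4 lands with bottom-row=1; cleared 0 line(s) (total 0); column heights now [0 0 2 1 5 0], max=5
Drop 3: L rot0 at col 1 lands with bottom-row=2; cleared 0 line(s) (total 0); column heights now [0 3 3 4 5 0], max=5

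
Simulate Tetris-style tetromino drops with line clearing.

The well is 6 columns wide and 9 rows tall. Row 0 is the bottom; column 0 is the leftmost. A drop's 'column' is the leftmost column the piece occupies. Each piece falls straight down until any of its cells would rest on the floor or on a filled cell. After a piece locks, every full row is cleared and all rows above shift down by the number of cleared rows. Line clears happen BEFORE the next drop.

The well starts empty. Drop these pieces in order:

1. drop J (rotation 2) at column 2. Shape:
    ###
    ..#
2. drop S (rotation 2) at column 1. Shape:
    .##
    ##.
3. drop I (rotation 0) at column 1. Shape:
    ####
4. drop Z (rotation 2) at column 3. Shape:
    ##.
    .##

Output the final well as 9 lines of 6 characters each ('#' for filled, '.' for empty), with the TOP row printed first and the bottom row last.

Drop 1: J rot2 at col 2 lands with bottom-row=0; cleared 0 line(s) (total 0); column heights now [0 0 2 2 2 0], max=2
Drop 2: S rot2 at col 1 lands with bottom-row=2; cleared 0 line(s) (total 0); column heights now [0 3 4 4 2 0], max=4
Drop 3: I rot0 at col 1 lands with bottom-row=4; cleared 0 line(s) (total 0); column heights now [0 5 5 5 5 0], max=5
Drop 4: Z rot2 at col 3 lands with bottom-row=5; cleared 0 line(s) (total 0); column heights now [0 5 5 7 7 6], max=7

Answer: ......
......
...##.
....##
.####.
..##..
.##...
..###.
....#.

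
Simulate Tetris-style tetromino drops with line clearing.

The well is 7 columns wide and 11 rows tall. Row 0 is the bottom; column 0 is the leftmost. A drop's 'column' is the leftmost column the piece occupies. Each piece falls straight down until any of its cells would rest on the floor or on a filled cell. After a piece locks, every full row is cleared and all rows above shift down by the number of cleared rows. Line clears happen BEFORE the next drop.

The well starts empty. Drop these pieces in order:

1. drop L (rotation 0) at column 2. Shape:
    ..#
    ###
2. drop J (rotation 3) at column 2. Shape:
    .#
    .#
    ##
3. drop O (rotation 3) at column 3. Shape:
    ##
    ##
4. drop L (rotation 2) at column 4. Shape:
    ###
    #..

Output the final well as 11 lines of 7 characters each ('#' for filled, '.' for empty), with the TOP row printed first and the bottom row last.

Drop 1: L rot0 at col 2 lands with bottom-row=0; cleared 0 line(s) (total 0); column heights now [0 0 1 1 2 0 0], max=2
Drop 2: J rot3 at col 2 lands with bottom-row=1; cleared 0 line(s) (total 0); column heights now [0 0 2 4 2 0 0], max=4
Drop 3: O rot3 at col 3 lands with bottom-row=4; cleared 0 line(s) (total 0); column heights now [0 0 2 6 6 0 0], max=6
Drop 4: L rot2 at col 4 lands with bottom-row=6; cleared 0 line(s) (total 0); column heights now [0 0 2 6 8 8 8], max=8

Answer: .......
.......
.......
....###
....#..
...##..
...##..
...#...
...#...
..###..
..###..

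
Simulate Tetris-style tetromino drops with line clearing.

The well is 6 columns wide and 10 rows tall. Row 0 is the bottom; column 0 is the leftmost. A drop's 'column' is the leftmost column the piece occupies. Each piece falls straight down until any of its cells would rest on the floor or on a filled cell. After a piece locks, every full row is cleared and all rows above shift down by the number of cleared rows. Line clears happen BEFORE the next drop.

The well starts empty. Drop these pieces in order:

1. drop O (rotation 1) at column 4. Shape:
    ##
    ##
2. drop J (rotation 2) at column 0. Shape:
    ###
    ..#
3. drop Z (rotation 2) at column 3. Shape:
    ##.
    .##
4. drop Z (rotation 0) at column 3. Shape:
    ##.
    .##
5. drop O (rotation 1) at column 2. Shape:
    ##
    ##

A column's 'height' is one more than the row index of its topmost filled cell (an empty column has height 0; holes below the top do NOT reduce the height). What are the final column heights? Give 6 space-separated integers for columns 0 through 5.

Drop 1: O rot1 at col 4 lands with bottom-row=0; cleared 0 line(s) (total 0); column heights now [0 0 0 0 2 2], max=2
Drop 2: J rot2 at col 0 lands with bottom-row=0; cleared 0 line(s) (total 0); column heights now [2 2 2 0 2 2], max=2
Drop 3: Z rot2 at col 3 lands with bottom-row=2; cleared 0 line(s) (total 0); column heights now [2 2 2 4 4 3], max=4
Drop 4: Z rot0 at col 3 lands with bottom-row=4; cleared 0 line(s) (total 0); column heights now [2 2 2 6 6 5], max=6
Drop 5: O rot1 at col 2 lands with bottom-row=6; cleared 0 line(s) (total 0); column heights now [2 2 8 8 6 5], max=8

Answer: 2 2 8 8 6 5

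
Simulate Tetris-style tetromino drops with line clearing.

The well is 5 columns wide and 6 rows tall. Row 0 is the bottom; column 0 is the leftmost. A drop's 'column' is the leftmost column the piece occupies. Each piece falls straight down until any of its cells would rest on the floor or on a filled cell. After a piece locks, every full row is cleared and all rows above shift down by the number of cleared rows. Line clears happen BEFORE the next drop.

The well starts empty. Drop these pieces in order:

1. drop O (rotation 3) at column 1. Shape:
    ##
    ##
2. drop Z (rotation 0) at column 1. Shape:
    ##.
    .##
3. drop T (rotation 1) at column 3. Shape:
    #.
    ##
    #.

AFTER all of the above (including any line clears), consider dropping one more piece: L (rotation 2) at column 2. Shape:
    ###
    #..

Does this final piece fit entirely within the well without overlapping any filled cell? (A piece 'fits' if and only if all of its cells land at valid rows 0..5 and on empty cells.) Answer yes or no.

Drop 1: O rot3 at col 1 lands with bottom-row=0; cleared 0 line(s) (total 0); column heights now [0 2 2 0 0], max=2
Drop 2: Z rot0 at col 1 lands with bottom-row=2; cleared 0 line(s) (total 0); column heights now [0 4 4 3 0], max=4
Drop 3: T rot1 at col 3 lands with bottom-row=3; cleared 0 line(s) (total 0); column heights now [0 4 4 6 5], max=6
Test piece L rot2 at col 2 (width 3): heights before test = [0 4 4 6 5]; fits = False

Answer: no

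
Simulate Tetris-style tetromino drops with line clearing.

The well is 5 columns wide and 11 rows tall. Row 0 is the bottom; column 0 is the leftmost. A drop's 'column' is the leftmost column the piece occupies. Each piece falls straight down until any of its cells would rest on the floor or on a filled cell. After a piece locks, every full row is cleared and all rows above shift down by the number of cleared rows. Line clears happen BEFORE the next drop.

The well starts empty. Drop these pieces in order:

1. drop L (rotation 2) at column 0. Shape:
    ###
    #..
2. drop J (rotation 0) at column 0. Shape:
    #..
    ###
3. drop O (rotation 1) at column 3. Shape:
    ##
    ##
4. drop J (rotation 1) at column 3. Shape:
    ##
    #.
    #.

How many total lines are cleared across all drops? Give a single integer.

Drop 1: L rot2 at col 0 lands with bottom-row=0; cleared 0 line(s) (total 0); column heights now [2 2 2 0 0], max=2
Drop 2: J rot0 at col 0 lands with bottom-row=2; cleared 0 line(s) (total 0); column heights now [4 3 3 0 0], max=4
Drop 3: O rot1 at col 3 lands with bottom-row=0; cleared 1 line(s) (total 1); column heights now [3 2 2 1 1], max=3
Drop 4: J rot1 at col 3 lands with bottom-row=1; cleared 0 line(s) (total 1); column heights now [3 2 2 4 4], max=4

Answer: 1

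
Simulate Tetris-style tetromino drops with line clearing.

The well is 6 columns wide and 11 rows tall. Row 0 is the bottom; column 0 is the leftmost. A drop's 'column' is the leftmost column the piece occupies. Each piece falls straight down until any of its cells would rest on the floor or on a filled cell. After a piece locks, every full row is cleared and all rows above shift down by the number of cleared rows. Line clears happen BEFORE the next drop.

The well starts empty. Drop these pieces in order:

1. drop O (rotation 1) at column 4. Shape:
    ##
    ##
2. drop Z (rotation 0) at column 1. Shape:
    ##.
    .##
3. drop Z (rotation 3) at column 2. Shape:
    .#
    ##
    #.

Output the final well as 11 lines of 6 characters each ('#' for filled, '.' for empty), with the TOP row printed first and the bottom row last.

Answer: ......
......
......
......
......
......
...#..
..##..
..#...
.##.##
..####

Derivation:
Drop 1: O rot1 at col 4 lands with bottom-row=0; cleared 0 line(s) (total 0); column heights now [0 0 0 0 2 2], max=2
Drop 2: Z rot0 at col 1 lands with bottom-row=0; cleared 0 line(s) (total 0); column heights now [0 2 2 1 2 2], max=2
Drop 3: Z rot3 at col 2 lands with bottom-row=2; cleared 0 line(s) (total 0); column heights now [0 2 4 5 2 2], max=5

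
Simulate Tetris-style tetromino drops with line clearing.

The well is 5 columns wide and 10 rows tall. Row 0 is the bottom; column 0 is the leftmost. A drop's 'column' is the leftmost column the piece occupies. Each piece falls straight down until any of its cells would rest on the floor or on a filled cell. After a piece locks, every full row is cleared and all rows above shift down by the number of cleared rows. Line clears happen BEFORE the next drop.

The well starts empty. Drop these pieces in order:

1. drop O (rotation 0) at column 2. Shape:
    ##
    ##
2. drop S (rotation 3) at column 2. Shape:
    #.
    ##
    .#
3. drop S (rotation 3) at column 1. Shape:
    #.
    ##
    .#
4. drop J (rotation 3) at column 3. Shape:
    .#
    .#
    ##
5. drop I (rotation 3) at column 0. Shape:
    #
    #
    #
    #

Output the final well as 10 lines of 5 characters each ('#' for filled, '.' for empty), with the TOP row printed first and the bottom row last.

Answer: .....
.....
.#...
.##.#
..#.#
..###
#.##.
#..#.
#.##.
#.##.

Derivation:
Drop 1: O rot0 at col 2 lands with bottom-row=0; cleared 0 line(s) (total 0); column heights now [0 0 2 2 0], max=2
Drop 2: S rot3 at col 2 lands with bottom-row=2; cleared 0 line(s) (total 0); column heights now [0 0 5 4 0], max=5
Drop 3: S rot3 at col 1 lands with bottom-row=5; cleared 0 line(s) (total 0); column heights now [0 8 7 4 0], max=8
Drop 4: J rot3 at col 3 lands with bottom-row=4; cleared 0 line(s) (total 0); column heights now [0 8 7 5 7], max=8
Drop 5: I rot3 at col 0 lands with bottom-row=0; cleared 0 line(s) (total 0); column heights now [4 8 7 5 7], max=8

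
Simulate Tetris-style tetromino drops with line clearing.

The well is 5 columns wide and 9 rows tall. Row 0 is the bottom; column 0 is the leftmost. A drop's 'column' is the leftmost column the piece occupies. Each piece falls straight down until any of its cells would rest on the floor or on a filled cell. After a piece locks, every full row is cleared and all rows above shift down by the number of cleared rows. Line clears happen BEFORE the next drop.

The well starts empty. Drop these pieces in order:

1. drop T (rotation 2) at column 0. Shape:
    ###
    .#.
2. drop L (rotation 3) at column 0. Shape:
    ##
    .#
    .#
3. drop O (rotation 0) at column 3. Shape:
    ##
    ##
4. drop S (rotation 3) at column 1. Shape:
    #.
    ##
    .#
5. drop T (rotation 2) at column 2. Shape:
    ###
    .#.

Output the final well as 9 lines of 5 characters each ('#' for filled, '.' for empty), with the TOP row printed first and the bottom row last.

Answer: .....
.....
.....
.####
.###.
###..
.#...
.#...
.#.##

Derivation:
Drop 1: T rot2 at col 0 lands with bottom-row=0; cleared 0 line(s) (total 0); column heights now [2 2 2 0 0], max=2
Drop 2: L rot3 at col 0 lands with bottom-row=2; cleared 0 line(s) (total 0); column heights now [5 5 2 0 0], max=5
Drop 3: O rot0 at col 3 lands with bottom-row=0; cleared 1 line(s) (total 1); column heights now [4 4 0 1 1], max=4
Drop 4: S rot3 at col 1 lands with bottom-row=3; cleared 0 line(s) (total 1); column heights now [4 6 5 1 1], max=6
Drop 5: T rot2 at col 2 lands with bottom-row=4; cleared 0 line(s) (total 1); column heights now [4 6 6 6 6], max=6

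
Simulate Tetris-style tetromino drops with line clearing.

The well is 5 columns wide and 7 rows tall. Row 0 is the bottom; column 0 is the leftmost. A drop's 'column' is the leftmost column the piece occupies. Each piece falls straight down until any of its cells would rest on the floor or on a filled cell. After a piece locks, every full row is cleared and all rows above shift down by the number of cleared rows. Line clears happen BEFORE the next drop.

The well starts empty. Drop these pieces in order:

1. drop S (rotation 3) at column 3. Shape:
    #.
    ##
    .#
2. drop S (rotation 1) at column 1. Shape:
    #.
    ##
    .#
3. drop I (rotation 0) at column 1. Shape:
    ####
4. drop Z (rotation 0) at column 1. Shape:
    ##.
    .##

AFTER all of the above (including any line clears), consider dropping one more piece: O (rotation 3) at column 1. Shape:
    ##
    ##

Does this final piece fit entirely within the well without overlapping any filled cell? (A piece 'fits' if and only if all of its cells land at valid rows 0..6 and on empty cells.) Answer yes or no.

Drop 1: S rot3 at col 3 lands with bottom-row=0; cleared 0 line(s) (total 0); column heights now [0 0 0 3 2], max=3
Drop 2: S rot1 at col 1 lands with bottom-row=0; cleared 0 line(s) (total 0); column heights now [0 3 2 3 2], max=3
Drop 3: I rot0 at col 1 lands with bottom-row=3; cleared 0 line(s) (total 0); column heights now [0 4 4 4 4], max=4
Drop 4: Z rot0 at col 1 lands with bottom-row=4; cleared 0 line(s) (total 0); column heights now [0 6 6 5 4], max=6
Test piece O rot3 at col 1 (width 2): heights before test = [0 6 6 5 4]; fits = False

Answer: no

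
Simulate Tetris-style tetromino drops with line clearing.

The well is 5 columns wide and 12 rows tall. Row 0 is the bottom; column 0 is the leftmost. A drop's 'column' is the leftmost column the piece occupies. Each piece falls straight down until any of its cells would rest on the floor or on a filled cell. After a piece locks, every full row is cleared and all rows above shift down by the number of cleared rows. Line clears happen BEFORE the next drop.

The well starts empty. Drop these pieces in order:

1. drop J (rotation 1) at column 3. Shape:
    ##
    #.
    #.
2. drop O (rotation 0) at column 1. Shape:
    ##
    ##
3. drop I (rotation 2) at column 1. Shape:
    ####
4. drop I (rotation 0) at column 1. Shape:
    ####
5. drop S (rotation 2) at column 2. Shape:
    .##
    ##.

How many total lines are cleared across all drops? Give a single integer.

Answer: 0

Derivation:
Drop 1: J rot1 at col 3 lands with bottom-row=0; cleared 0 line(s) (total 0); column heights now [0 0 0 3 3], max=3
Drop 2: O rot0 at col 1 lands with bottom-row=0; cleared 0 line(s) (total 0); column heights now [0 2 2 3 3], max=3
Drop 3: I rot2 at col 1 lands with bottom-row=3; cleared 0 line(s) (total 0); column heights now [0 4 4 4 4], max=4
Drop 4: I rot0 at col 1 lands with bottom-row=4; cleared 0 line(s) (total 0); column heights now [0 5 5 5 5], max=5
Drop 5: S rot2 at col 2 lands with bottom-row=5; cleared 0 line(s) (total 0); column heights now [0 5 6 7 7], max=7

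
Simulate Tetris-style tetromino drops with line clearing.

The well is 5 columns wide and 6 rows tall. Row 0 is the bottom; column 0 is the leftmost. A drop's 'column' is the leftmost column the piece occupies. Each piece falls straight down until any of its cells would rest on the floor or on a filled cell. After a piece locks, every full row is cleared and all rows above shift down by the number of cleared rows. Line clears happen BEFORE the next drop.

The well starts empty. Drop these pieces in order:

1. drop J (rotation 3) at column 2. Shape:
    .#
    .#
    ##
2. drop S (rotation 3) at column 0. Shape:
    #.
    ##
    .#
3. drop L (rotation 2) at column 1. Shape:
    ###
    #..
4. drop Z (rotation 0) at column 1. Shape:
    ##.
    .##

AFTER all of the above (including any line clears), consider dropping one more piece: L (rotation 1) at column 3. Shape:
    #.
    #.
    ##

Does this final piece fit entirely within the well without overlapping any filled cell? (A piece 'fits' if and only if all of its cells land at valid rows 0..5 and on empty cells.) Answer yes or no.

Drop 1: J rot3 at col 2 lands with bottom-row=0; cleared 0 line(s) (total 0); column heights now [0 0 1 3 0], max=3
Drop 2: S rot3 at col 0 lands with bottom-row=0; cleared 0 line(s) (total 0); column heights now [3 2 1 3 0], max=3
Drop 3: L rot2 at col 1 lands with bottom-row=2; cleared 0 line(s) (total 0); column heights now [3 4 4 4 0], max=4
Drop 4: Z rot0 at col 1 lands with bottom-row=4; cleared 0 line(s) (total 0); column heights now [3 6 6 5 0], max=6
Test piece L rot1 at col 3 (width 2): heights before test = [3 6 6 5 0]; fits = False

Answer: no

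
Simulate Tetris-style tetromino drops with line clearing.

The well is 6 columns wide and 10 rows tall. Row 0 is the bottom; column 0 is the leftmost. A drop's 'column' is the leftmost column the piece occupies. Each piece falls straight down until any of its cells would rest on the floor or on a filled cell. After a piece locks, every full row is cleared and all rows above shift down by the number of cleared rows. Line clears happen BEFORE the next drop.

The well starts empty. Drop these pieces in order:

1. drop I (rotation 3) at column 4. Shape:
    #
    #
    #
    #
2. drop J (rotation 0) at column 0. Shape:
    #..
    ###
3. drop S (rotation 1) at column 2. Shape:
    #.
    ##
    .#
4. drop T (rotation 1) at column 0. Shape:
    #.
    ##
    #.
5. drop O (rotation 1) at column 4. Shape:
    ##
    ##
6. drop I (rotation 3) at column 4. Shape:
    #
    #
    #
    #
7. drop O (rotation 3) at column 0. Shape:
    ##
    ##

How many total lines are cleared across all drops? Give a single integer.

Answer: 0

Derivation:
Drop 1: I rot3 at col 4 lands with bottom-row=0; cleared 0 line(s) (total 0); column heights now [0 0 0 0 4 0], max=4
Drop 2: J rot0 at col 0 lands with bottom-row=0; cleared 0 line(s) (total 0); column heights now [2 1 1 0 4 0], max=4
Drop 3: S rot1 at col 2 lands with bottom-row=0; cleared 0 line(s) (total 0); column heights now [2 1 3 2 4 0], max=4
Drop 4: T rot1 at col 0 lands with bottom-row=2; cleared 0 line(s) (total 0); column heights now [5 4 3 2 4 0], max=5
Drop 5: O rot1 at col 4 lands with bottom-row=4; cleared 0 line(s) (total 0); column heights now [5 4 3 2 6 6], max=6
Drop 6: I rot3 at col 4 lands with bottom-row=6; cleared 0 line(s) (total 0); column heights now [5 4 3 2 10 6], max=10
Drop 7: O rot3 at col 0 lands with bottom-row=5; cleared 0 line(s) (total 0); column heights now [7 7 3 2 10 6], max=10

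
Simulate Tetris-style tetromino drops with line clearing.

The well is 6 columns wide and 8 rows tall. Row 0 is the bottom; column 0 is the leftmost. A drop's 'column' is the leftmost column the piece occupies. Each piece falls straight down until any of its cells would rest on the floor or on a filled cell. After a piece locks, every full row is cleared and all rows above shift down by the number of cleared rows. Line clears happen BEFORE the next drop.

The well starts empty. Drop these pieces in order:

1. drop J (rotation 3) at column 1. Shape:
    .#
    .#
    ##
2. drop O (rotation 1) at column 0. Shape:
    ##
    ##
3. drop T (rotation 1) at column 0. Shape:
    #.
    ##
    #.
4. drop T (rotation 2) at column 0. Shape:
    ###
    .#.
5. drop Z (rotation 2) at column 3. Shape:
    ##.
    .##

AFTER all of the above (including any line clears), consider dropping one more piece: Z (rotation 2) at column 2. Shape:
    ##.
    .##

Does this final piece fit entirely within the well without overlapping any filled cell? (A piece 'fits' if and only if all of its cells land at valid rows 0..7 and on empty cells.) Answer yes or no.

Drop 1: J rot3 at col 1 lands with bottom-row=0; cleared 0 line(s) (total 0); column heights now [0 1 3 0 0 0], max=3
Drop 2: O rot1 at col 0 lands with bottom-row=1; cleared 0 line(s) (total 0); column heights now [3 3 3 0 0 0], max=3
Drop 3: T rot1 at col 0 lands with bottom-row=3; cleared 0 line(s) (total 0); column heights now [6 5 3 0 0 0], max=6
Drop 4: T rot2 at col 0 lands with bottom-row=5; cleared 0 line(s) (total 0); column heights now [7 7 7 0 0 0], max=7
Drop 5: Z rot2 at col 3 lands with bottom-row=0; cleared 0 line(s) (total 0); column heights now [7 7 7 2 2 1], max=7
Test piece Z rot2 at col 2 (width 3): heights before test = [7 7 7 2 2 1]; fits = True

Answer: yes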